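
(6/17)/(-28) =-3/238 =-0.01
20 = 20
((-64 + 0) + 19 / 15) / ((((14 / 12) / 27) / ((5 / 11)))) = -50814 / 77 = -659.92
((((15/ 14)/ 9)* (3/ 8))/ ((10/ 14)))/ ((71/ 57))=57/ 1136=0.05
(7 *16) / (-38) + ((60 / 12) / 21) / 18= -21073 / 7182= -2.93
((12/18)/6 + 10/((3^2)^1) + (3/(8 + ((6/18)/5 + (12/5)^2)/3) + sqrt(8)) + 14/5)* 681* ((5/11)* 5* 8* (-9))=-11856809280/24607 - 2451600* sqrt(2)/11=-797036.64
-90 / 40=-9 / 4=-2.25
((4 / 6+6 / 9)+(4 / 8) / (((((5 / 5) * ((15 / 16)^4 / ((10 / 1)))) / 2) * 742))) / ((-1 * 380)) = -1268509 / 356855625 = -0.00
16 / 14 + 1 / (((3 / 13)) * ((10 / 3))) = 171 / 70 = 2.44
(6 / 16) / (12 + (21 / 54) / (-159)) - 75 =-10296807 / 137348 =-74.97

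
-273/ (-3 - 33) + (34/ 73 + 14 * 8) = 105163/ 876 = 120.05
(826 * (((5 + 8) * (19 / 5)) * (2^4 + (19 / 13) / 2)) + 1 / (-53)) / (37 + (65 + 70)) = 9045629 / 2279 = 3969.12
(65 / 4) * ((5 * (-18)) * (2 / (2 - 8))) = 975 / 2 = 487.50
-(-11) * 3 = 33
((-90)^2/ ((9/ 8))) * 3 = 21600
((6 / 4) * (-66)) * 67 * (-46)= 305118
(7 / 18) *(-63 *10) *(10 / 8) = -1225 / 4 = -306.25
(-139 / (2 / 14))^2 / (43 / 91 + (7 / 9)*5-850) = -775371051 / 692578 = -1119.54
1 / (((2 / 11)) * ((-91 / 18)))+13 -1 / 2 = 2077 / 182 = 11.41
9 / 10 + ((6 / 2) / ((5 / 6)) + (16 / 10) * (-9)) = -99 / 10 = -9.90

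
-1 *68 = -68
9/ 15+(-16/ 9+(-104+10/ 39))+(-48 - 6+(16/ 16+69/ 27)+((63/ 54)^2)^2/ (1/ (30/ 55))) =-154.36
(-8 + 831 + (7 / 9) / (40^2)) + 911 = 1734.00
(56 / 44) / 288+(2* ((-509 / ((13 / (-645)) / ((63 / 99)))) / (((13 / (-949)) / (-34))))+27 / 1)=79775846.17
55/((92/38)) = 1045/46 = 22.72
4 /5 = 0.80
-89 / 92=-0.97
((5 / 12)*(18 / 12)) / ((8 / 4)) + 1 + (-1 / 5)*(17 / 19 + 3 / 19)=335 / 304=1.10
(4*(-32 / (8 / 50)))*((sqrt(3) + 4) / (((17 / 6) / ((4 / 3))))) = -25600 / 17 - 6400*sqrt(3) / 17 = -2157.95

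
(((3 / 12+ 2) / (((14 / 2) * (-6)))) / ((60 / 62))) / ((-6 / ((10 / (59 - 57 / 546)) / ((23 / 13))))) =5239 / 5916888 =0.00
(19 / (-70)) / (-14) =19 / 980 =0.02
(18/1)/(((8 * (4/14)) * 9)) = 7/8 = 0.88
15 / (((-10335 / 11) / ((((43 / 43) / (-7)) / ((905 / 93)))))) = 1023 / 4364815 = 0.00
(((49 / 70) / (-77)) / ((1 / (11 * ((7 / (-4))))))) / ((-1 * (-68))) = 7 / 2720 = 0.00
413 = 413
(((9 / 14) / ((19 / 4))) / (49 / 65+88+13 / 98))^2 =268304400 / 115733122432489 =0.00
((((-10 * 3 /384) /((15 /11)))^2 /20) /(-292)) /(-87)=121 /18729861120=0.00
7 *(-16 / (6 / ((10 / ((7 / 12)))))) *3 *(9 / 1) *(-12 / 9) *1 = 11520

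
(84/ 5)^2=7056/ 25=282.24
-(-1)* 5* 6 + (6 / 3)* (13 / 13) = 32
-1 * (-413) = 413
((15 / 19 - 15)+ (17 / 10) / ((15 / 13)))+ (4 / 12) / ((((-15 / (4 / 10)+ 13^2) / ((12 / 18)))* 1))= -28637689 / 2248650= -12.74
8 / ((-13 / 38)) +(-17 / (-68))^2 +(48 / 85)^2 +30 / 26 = -21.85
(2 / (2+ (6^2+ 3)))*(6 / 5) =12 / 205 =0.06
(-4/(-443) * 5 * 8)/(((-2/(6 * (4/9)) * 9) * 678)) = -320/4054779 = -0.00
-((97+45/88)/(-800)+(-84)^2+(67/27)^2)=-362434979651/51321600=-7062.04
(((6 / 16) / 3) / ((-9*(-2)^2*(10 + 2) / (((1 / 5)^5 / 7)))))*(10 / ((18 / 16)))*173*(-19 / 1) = 3287 / 8505000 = 0.00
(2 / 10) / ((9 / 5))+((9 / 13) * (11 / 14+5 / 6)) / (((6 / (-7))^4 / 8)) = 5870 / 351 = 16.72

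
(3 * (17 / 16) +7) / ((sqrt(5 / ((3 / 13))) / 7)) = 1141 * sqrt(195) / 1040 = 15.32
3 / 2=1.50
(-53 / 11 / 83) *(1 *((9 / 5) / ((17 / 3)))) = -1431 / 77605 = -0.02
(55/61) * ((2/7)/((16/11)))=605/3416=0.18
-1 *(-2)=2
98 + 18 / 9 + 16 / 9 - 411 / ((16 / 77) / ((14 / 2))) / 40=-1407521 / 5760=-244.36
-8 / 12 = -2 / 3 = -0.67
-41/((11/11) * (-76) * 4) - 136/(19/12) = -85.76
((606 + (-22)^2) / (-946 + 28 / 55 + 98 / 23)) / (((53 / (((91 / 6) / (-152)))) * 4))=62737675 / 115103096832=0.00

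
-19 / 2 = -9.50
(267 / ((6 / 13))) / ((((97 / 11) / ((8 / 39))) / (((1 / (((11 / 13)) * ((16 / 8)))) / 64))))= 1157 / 9312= 0.12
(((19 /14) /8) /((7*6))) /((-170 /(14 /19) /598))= -299 /28560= -0.01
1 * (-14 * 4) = -56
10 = 10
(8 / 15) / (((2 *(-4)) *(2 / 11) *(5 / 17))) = -187 / 150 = -1.25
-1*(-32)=32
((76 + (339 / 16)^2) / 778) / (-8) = -134377 / 1593344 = -0.08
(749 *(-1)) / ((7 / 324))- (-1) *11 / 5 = -34665.80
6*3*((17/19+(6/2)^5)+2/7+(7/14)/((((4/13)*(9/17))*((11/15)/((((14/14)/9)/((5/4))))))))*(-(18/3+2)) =-154561096/4389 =-35215.56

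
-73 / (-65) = 73 / 65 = 1.12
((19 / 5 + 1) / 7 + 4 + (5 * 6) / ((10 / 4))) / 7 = 584 / 245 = 2.38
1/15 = 0.07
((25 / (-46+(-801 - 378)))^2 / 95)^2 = 1 / 52027329025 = 0.00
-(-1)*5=5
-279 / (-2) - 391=-503 / 2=-251.50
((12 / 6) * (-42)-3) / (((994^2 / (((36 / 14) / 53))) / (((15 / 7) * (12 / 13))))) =-70470 / 8339270849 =-0.00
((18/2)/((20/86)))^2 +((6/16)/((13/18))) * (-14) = 1937547/1300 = 1490.42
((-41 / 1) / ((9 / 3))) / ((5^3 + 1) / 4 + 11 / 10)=-205 / 489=-0.42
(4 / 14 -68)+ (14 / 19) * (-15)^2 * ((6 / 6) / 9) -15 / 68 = -447803 / 9044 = -49.51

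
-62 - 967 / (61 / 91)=-91779 / 61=-1504.57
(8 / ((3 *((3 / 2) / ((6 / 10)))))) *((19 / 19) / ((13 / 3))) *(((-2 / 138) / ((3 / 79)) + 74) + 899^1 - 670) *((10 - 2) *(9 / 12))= 2004544 / 4485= 446.94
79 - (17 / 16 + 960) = -882.06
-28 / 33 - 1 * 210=-6958 / 33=-210.85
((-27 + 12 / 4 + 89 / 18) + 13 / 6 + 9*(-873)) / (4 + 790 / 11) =-779515 / 7506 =-103.85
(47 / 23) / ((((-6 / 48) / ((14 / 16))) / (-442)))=145418 / 23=6322.52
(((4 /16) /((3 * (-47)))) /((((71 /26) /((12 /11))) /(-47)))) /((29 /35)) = 910 /22649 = 0.04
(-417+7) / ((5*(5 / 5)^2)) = -82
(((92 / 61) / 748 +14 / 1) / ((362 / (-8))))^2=408172765456 / 4262849820889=0.10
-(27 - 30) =3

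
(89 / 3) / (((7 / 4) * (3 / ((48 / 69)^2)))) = 91136 / 33327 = 2.73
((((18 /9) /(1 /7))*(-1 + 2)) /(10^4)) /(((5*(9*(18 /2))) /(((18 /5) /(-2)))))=-7 /1125000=-0.00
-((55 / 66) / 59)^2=-25 / 125316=-0.00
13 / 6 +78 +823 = 5419 / 6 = 903.17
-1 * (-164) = 164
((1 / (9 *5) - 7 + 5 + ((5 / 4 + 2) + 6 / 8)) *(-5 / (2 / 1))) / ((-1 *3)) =91 / 54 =1.69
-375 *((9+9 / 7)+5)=-40125 / 7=-5732.14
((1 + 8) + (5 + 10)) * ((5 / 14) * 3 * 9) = 1620 / 7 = 231.43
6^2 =36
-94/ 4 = -47/ 2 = -23.50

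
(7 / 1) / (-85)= -0.08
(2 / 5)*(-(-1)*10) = 4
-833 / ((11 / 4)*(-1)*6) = 1666 / 33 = 50.48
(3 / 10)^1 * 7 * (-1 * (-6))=63 / 5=12.60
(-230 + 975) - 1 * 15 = 730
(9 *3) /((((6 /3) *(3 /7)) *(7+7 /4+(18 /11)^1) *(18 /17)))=1309 /457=2.86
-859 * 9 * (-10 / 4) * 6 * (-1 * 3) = -347895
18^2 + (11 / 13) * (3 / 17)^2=1217367 / 3757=324.03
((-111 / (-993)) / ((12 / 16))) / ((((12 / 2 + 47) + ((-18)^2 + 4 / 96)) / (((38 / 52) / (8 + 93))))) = 11248 / 3932722547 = 0.00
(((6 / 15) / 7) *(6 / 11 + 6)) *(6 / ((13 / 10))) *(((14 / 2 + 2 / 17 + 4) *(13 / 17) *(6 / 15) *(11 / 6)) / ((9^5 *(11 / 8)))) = 512 / 3862485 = 0.00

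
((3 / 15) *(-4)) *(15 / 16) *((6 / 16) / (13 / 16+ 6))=-9 / 218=-0.04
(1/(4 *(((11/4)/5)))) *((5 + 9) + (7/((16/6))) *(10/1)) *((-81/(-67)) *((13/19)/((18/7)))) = 659295/112024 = 5.89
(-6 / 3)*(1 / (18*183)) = -1 / 1647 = -0.00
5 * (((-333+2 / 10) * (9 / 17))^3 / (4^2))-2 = -209926864786 / 122825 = -1709154.20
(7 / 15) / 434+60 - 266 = -191579 / 930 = -206.00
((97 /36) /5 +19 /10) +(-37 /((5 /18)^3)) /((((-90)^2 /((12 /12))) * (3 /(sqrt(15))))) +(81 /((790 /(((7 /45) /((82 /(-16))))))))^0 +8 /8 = 799 /180 - 222 * sqrt(15) /3125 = 4.16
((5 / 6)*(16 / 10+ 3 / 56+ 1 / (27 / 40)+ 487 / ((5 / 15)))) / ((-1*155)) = -11068861 / 1406160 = -7.87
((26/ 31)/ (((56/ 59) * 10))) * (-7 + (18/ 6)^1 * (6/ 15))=-0.51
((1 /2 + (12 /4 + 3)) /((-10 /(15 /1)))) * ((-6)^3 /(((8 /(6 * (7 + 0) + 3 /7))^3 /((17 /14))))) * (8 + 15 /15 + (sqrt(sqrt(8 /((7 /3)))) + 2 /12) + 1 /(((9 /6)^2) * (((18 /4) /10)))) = 468971704773 * 14^(3 /4) * 3^(1 /4) /8605184 + 1360596921255 /351232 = 4392898.15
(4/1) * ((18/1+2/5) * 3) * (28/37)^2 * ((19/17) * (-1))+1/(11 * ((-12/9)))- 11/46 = -16678715723/117761380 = -141.63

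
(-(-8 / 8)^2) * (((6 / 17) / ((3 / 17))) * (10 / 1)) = -20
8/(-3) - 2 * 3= -26/3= -8.67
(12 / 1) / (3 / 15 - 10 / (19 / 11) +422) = 1140 / 39559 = 0.03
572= 572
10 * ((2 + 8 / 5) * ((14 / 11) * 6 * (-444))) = -122059.64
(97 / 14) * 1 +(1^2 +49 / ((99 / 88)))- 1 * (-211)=33073 / 126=262.48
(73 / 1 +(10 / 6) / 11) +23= 3173 / 33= 96.15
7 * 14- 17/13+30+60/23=38661/299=129.30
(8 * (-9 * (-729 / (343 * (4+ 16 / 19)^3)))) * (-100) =-1125047475 / 8346562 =-134.79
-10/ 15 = -2/ 3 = -0.67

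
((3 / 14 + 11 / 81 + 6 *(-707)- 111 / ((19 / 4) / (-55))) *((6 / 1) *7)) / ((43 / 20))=-1273966180 / 22059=-57752.67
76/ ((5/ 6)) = 456/ 5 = 91.20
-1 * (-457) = 457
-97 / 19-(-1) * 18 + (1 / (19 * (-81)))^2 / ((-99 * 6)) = 12.89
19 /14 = 1.36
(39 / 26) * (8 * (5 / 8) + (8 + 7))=30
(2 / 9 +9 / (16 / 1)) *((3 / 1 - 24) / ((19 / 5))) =-3955 / 912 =-4.34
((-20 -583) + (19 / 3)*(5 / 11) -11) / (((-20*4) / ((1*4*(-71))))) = -1431857 / 660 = -2169.48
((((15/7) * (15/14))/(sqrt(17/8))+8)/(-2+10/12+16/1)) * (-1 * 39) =-1872/89 - 52650 * sqrt(34)/74137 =-25.17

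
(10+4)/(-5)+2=-4/5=-0.80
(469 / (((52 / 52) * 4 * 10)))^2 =219961 / 1600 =137.48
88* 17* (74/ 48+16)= 78727/ 3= 26242.33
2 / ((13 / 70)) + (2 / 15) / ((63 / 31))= 133106 / 12285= 10.83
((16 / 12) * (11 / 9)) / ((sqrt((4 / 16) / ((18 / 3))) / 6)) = 176 * sqrt(6) / 9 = 47.90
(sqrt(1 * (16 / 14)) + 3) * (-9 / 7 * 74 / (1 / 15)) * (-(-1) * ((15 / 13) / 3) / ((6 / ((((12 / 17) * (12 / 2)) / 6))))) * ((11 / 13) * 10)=-32967000 / 20111 - 21978000 * sqrt(14) / 140777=-2223.40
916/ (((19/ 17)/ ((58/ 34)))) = 26564/ 19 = 1398.11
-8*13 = -104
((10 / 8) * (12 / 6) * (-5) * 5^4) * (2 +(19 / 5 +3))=-68750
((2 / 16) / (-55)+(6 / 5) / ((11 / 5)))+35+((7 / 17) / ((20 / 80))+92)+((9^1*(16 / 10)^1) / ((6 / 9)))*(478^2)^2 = 8434647465111751 / 7480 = 1127626666458.79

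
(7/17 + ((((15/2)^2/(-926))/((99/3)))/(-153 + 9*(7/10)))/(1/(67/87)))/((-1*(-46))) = 263780189/29467323864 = 0.01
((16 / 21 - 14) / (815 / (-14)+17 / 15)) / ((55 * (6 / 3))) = 278 / 131857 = 0.00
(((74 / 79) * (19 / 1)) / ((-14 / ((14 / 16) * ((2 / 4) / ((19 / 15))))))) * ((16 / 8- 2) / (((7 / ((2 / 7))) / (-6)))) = 0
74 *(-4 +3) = -74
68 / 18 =34 / 9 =3.78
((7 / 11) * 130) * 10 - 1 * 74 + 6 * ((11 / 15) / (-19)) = 786928 / 1045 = 753.04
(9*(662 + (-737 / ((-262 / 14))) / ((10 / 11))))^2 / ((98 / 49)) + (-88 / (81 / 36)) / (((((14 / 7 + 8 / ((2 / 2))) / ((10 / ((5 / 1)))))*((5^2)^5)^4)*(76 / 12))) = 7169763735402624661219306290149688672377749 / 355858719558455049991607666015625000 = 20147781.52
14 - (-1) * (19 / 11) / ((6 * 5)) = 4639 / 330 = 14.06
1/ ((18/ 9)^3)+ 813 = 6505/ 8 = 813.12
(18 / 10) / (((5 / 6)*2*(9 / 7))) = 21 / 25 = 0.84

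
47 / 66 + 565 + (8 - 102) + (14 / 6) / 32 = 498205 / 1056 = 471.79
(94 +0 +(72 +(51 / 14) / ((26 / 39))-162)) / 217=265 / 6076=0.04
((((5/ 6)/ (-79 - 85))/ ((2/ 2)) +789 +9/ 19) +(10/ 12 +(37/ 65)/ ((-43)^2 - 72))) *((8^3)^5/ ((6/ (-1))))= -3752947836529770657480704/ 809805555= -4634381442999326.74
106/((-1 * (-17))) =106/17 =6.24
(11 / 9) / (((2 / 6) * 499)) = 11 / 1497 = 0.01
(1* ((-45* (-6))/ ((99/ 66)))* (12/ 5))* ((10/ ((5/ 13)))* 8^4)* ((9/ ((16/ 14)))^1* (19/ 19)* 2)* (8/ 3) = 1932263424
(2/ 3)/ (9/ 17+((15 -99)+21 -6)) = -17/ 1746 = -0.01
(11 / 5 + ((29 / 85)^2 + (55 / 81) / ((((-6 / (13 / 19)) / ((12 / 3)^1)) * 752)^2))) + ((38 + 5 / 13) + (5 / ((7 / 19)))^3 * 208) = 623246389100597120217181 / 1198631657595153600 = 519964.90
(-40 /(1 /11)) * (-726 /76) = 79860 /19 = 4203.16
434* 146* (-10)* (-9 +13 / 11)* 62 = 307142589.09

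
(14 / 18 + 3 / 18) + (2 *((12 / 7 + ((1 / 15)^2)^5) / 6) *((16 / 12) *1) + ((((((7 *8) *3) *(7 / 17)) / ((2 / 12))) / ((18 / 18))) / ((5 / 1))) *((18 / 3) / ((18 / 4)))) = 138820854427735327 / 1235185136718750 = 112.39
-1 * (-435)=435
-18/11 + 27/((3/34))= 3348/11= 304.36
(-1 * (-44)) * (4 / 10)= 88 / 5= 17.60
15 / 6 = 5 / 2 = 2.50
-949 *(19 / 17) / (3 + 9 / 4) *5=-360620 / 357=-1010.14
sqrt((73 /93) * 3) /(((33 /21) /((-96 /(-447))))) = 224 * sqrt(2263) /50809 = 0.21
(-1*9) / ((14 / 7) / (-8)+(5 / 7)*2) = -84 / 11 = -7.64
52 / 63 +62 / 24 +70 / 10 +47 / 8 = 8207 / 504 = 16.28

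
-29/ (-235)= 29/ 235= 0.12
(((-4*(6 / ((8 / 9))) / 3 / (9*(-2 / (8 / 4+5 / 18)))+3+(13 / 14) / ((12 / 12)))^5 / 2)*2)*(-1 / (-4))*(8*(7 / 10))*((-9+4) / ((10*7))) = -3395896820230157 / 10162550200320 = -334.16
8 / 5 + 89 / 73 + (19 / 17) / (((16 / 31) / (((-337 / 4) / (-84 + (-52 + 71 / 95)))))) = 21267868423 / 5102594880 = 4.17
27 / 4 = 6.75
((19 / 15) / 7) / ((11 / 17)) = 323 / 1155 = 0.28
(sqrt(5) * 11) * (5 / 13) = 55 * sqrt(5) / 13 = 9.46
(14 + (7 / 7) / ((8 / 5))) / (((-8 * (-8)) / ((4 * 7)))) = 6.40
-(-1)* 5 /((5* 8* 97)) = 1 /776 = 0.00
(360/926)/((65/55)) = 0.33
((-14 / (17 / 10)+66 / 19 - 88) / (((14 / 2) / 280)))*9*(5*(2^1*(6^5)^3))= -50715657028318003200 / 323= -157014418044328183.28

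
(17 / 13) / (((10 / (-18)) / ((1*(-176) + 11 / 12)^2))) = -75041417 / 1040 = -72155.21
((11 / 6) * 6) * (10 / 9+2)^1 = 308 / 9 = 34.22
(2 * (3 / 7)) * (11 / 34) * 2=66 / 119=0.55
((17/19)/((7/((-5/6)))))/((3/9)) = -85/266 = -0.32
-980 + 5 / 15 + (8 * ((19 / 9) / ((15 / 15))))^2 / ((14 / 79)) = 357137 / 567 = 629.87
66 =66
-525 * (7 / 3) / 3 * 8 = -9800 / 3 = -3266.67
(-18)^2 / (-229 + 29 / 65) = -1755 / 1238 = -1.42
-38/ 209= -0.18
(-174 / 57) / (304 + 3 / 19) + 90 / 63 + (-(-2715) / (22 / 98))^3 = 95246379512510875479 / 53842943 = 1768966817295.09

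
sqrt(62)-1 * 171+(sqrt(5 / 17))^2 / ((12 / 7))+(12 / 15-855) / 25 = -5227409 / 25500+sqrt(62) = -197.12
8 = 8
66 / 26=33 / 13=2.54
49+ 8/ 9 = 449/ 9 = 49.89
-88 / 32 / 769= -11 / 3076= -0.00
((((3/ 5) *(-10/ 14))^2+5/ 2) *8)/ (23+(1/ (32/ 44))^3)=538624/ 642243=0.84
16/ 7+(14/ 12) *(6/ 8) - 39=-35.84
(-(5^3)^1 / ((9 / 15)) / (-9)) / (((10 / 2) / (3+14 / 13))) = 6625 / 351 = 18.87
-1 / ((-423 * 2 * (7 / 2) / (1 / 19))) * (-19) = -1 / 2961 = -0.00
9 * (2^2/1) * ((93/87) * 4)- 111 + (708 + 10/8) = 87253/116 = 752.18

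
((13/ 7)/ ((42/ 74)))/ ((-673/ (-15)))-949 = -31292768/ 32977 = -948.93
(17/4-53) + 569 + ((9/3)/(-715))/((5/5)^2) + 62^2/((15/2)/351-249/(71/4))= 245.81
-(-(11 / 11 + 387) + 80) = 308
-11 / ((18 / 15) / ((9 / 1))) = -82.50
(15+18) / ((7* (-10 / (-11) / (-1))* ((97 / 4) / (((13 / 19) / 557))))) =-9438 / 35929285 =-0.00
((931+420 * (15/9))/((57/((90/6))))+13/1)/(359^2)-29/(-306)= 73584443/749314134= 0.10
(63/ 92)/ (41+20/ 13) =117/ 7268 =0.02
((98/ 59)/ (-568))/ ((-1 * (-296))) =-49/ 4959776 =-0.00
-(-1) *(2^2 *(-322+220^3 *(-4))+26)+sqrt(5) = -170369262+sqrt(5) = -170369259.76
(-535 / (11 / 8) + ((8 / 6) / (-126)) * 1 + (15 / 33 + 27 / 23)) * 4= -74111192 / 47817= -1549.89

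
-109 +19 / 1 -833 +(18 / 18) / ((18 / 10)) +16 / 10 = -41438 / 45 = -920.84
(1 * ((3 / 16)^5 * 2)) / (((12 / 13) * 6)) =351 / 4194304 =0.00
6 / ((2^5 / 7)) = 21 / 16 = 1.31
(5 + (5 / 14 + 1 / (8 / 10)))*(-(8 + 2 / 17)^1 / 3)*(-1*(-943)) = -4012465 / 238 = -16859.10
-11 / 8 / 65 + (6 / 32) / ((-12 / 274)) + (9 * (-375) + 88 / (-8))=-3390.30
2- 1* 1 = 1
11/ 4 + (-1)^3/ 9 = 95/ 36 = 2.64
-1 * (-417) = 417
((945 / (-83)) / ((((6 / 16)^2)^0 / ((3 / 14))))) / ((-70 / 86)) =3483 / 1162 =3.00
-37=-37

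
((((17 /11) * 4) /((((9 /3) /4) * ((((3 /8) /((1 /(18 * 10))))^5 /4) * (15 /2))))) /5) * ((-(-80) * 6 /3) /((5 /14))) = 0.00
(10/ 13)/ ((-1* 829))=-10/ 10777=-0.00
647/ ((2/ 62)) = 20057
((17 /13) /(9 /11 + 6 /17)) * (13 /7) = 3179 /1533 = 2.07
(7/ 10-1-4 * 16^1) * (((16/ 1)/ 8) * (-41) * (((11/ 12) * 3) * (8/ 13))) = 579986/ 65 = 8922.86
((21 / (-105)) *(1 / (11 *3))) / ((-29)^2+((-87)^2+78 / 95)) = -19 / 26367924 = -0.00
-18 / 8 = -9 / 4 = -2.25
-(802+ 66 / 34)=-13667 / 17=-803.94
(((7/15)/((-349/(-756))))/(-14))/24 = -21/6980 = -0.00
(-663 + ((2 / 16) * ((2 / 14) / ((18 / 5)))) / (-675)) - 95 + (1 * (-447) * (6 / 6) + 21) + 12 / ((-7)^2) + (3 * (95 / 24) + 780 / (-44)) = -12464896487 / 10478160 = -1189.61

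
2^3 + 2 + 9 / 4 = 49 / 4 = 12.25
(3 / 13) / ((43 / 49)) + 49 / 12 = 29155 / 6708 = 4.35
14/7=2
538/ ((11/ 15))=8070/ 11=733.64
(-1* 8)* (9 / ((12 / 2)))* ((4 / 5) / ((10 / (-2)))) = 1.92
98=98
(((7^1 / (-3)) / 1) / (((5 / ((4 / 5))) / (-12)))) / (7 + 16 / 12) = 336 / 625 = 0.54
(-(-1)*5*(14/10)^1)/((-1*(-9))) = 7/9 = 0.78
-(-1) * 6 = 6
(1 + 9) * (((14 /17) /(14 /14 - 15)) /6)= -5 /51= -0.10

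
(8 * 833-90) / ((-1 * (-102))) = 64.45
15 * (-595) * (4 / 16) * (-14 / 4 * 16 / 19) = 124950 / 19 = 6576.32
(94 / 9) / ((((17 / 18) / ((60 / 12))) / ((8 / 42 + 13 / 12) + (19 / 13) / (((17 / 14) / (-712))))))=-3733041035 / 78897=-47315.37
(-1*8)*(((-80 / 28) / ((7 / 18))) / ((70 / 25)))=7200 / 343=20.99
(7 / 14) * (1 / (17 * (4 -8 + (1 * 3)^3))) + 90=70381 / 782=90.00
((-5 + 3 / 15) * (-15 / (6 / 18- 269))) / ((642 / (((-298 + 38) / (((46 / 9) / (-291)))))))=-471420 / 76291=-6.18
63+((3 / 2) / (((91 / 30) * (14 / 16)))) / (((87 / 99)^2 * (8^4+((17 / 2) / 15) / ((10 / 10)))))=4147806526587 / 65838012149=63.00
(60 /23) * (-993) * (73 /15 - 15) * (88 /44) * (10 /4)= 3018720 /23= 131248.70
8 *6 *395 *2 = 37920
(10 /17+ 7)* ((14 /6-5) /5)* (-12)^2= -49536 /85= -582.78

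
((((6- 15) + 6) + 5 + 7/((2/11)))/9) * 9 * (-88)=-3564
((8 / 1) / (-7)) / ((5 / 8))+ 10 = 286 / 35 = 8.17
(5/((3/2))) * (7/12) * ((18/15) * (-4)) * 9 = -84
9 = 9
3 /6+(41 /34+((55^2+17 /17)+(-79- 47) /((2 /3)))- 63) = 47187 /17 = 2775.71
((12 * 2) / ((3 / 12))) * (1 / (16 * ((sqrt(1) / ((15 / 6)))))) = 15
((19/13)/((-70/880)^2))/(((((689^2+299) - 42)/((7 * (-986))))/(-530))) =38445165440/21611499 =1778.92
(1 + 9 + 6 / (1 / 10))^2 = 4900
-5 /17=-0.29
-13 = -13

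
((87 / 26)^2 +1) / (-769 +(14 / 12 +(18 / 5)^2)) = -618375 / 38272078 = -0.02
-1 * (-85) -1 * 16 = 69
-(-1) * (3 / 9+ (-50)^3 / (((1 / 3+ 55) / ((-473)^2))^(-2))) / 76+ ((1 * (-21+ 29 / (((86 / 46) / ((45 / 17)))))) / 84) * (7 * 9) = 8759304184827275 / 582035649747948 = 15.05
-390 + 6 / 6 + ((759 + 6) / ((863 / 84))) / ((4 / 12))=-142927 / 863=-165.62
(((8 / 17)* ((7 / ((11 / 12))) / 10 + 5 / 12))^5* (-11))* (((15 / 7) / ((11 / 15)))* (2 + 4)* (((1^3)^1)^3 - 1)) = 0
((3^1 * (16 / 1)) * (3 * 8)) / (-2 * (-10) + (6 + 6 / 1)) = 36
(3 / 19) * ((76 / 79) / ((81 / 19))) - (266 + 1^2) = -569435 / 2133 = -266.96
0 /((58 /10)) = 0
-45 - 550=-595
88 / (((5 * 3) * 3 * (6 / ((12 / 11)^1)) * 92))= 4 / 1035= 0.00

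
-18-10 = -28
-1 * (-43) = 43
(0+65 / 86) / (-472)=-65 / 40592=-0.00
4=4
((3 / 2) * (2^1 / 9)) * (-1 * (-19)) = 19 / 3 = 6.33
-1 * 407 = -407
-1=-1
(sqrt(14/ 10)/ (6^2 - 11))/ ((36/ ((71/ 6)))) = 0.02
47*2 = 94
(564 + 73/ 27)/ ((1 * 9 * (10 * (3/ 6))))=15301/ 1215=12.59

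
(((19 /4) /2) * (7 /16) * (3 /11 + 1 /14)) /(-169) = -1007 /475904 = -0.00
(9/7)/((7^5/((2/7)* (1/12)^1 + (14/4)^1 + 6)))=600/823543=0.00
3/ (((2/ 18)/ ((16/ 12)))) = 36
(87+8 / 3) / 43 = 269 / 129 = 2.09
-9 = -9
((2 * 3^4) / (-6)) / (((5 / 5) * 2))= -27 / 2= -13.50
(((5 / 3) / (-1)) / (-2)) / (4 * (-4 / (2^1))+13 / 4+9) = 10 / 51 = 0.20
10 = 10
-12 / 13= -0.92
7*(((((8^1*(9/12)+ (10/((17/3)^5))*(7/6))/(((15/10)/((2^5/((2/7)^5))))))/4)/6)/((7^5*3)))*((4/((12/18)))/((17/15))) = 99423065/48275138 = 2.06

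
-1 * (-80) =80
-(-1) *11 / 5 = 2.20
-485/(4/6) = -1455/2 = -727.50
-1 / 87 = -0.01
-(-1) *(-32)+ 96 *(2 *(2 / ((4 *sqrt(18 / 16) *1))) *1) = -32+ 64 *sqrt(2) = 58.51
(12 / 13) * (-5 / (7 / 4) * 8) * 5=-105.49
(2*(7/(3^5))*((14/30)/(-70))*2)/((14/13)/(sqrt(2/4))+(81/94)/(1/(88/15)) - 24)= 28717*sqrt(2)/12378059874+420979/10315049895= 0.00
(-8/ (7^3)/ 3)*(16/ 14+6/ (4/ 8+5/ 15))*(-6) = 4672/ 12005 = 0.39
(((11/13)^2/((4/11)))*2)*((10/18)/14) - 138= -137.84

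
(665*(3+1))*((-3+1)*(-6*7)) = 223440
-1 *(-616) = 616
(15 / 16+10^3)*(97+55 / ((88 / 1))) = 12507715 / 128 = 97716.52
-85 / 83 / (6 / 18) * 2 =-510 / 83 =-6.14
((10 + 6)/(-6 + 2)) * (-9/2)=18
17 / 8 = 2.12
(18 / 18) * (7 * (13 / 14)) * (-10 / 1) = -65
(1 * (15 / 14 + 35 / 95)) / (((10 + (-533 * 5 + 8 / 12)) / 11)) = -12639 / 2118158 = -0.01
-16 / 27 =-0.59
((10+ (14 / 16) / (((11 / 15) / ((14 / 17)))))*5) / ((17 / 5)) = 205375 / 12716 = 16.15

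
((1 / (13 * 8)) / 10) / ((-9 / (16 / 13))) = -1 / 7605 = -0.00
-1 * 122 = -122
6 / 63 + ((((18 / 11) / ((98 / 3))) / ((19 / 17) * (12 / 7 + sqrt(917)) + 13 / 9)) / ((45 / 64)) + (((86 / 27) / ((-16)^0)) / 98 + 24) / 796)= 1255824 * sqrt(917) / 17887829465 + 2358844888072451 / 18837816312227220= 0.13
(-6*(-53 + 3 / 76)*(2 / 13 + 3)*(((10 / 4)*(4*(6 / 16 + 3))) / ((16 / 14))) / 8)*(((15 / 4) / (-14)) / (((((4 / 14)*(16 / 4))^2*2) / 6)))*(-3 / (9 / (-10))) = -245619084375 / 32374784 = -7586.74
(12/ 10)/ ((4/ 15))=9/ 2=4.50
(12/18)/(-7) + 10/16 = 0.53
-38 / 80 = -19 / 40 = -0.48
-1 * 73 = -73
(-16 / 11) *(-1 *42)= 672 / 11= 61.09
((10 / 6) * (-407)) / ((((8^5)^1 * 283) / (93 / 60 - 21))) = 158323 / 111280128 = 0.00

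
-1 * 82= -82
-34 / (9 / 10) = -340 / 9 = -37.78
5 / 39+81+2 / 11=34882 / 429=81.31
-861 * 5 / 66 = -1435 / 22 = -65.23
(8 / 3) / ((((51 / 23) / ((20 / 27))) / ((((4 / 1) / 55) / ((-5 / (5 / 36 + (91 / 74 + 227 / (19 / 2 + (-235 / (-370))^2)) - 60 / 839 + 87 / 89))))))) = -33342106004974816 / 102126969161884755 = -0.33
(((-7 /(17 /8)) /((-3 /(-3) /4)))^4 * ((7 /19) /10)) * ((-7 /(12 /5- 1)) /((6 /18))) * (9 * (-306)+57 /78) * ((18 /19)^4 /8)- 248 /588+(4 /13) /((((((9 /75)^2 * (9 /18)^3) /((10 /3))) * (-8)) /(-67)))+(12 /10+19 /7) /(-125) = 10276892142623344348311139 /2223038090308888125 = 4622904.21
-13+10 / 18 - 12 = -220 / 9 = -24.44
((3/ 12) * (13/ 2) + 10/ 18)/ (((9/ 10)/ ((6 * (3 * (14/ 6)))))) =5495/ 54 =101.76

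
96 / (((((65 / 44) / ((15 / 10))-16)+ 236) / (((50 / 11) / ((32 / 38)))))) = 6840 / 2917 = 2.34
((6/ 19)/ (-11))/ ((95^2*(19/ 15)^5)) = -182250/ 186819193451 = -0.00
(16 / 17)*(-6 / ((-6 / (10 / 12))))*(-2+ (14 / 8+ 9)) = 350 / 51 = 6.86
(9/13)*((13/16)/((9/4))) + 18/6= 13/4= 3.25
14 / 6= 7 / 3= 2.33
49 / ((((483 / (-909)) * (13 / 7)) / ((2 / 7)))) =-4242 / 299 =-14.19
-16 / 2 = -8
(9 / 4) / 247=9 / 988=0.01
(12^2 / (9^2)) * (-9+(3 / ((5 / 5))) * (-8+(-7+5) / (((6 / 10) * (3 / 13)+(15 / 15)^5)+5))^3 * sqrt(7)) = -586568675968 * sqrt(7) / 190563597 -16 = -8159.82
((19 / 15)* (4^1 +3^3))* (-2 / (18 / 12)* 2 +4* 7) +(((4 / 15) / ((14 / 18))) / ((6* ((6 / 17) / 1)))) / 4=1253443 / 1260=994.80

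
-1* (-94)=94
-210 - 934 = -1144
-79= -79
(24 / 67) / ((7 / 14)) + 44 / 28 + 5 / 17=20586 / 7973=2.58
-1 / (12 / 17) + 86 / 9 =293 / 36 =8.14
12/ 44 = 3/ 11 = 0.27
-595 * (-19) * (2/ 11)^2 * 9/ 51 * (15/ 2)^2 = 448875/ 121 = 3709.71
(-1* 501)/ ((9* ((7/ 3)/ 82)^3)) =-828706104/ 343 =-2416052.78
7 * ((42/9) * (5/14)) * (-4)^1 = -140/3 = -46.67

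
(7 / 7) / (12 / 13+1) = 13 / 25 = 0.52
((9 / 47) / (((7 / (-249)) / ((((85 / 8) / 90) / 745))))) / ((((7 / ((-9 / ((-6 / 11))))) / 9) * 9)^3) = -152121321 / 10761089920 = -0.01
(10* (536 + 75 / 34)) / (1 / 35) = 3202325 / 17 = 188372.06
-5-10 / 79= -405 / 79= -5.13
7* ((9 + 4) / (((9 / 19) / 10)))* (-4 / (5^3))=-13832 / 225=-61.48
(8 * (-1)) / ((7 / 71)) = -568 / 7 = -81.14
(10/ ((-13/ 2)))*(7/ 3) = -140/ 39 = -3.59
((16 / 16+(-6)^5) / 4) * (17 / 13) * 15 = -1982625 / 52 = -38127.40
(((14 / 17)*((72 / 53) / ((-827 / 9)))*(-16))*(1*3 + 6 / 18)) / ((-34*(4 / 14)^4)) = -2.87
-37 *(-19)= 703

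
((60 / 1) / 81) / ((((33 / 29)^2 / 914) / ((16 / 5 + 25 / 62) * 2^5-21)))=44942831432 / 911493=49306.83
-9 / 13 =-0.69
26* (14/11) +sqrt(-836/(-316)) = sqrt(16511)/79 +364/11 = 34.72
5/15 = 1/3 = 0.33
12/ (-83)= -12/ 83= -0.14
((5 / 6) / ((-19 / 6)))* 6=-30 / 19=-1.58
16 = 16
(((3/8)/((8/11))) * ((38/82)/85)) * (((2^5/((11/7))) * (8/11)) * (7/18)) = 1862/115005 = 0.02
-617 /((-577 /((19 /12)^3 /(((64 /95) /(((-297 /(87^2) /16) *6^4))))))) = -39801988215 /1987612672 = -20.03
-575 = -575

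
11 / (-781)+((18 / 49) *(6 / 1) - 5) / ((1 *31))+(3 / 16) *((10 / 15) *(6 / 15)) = -0.05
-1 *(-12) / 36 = 1 / 3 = 0.33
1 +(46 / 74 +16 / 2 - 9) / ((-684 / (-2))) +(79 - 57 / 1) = 145514 / 6327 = 23.00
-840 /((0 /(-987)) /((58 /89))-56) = 15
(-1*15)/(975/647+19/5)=-48525/17168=-2.83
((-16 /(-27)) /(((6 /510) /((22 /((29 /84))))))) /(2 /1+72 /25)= 10472000 /15921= 657.75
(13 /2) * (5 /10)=13 /4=3.25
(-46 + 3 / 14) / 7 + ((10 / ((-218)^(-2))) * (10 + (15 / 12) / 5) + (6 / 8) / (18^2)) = 103113634873 / 21168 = 4871203.46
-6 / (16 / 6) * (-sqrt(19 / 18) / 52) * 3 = 9 * sqrt(38) / 416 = 0.13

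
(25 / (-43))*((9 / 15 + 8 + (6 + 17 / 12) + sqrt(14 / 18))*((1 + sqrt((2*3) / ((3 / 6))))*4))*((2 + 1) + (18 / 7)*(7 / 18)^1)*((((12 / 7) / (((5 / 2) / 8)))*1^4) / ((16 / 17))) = -272*(1 + 2*sqrt(3))*(20*sqrt(7) + 961) / 301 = -4090.14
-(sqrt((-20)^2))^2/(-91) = 400/91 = 4.40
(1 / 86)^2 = 0.00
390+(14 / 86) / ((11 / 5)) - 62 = 155179 / 473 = 328.07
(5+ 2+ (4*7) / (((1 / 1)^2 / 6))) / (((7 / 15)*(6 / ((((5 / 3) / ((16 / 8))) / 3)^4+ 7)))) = 91932125 / 209952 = 437.87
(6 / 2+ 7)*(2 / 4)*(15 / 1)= 75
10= 10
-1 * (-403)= 403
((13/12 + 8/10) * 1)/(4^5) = 113/61440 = 0.00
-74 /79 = -0.94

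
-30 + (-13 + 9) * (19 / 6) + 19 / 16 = -1991 / 48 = -41.48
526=526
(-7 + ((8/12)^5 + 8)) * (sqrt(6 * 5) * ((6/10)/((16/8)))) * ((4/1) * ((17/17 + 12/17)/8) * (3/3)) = 1595 * sqrt(30)/5508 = 1.59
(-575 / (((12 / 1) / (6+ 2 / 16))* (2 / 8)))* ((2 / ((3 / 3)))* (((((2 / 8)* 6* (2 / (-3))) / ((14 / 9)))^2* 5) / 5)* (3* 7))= -326025 / 16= -20376.56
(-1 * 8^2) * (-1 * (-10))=-640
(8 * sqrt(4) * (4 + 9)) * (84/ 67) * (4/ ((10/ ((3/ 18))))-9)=-11648/ 5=-2329.60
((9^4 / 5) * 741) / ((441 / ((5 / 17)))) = 540189 / 833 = 648.49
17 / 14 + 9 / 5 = 211 / 70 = 3.01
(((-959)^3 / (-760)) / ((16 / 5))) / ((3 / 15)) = 4409870395 / 2432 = 1813269.08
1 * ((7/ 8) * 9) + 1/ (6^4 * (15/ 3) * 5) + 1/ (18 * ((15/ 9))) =256231/ 32400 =7.91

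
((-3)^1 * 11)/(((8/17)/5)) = -2805/8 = -350.62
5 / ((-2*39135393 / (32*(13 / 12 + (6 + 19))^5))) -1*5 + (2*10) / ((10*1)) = -16846653459773 / 608633631936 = -27.68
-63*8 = -504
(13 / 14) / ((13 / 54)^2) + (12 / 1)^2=14562 / 91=160.02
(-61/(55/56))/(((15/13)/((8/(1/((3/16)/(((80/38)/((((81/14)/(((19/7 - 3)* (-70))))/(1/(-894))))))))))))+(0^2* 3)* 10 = 545530869/55000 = 9918.74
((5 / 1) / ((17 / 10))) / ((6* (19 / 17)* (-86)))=-25 / 4902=-0.01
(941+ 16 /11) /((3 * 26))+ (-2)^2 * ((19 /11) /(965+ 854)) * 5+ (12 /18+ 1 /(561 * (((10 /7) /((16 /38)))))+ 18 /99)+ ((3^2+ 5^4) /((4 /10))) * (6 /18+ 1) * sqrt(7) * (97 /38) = 640055057 /49422230+ 307490 * sqrt(7) /57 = 14285.62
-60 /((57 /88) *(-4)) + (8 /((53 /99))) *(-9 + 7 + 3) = 38368 /1007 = 38.10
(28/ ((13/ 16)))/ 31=448/ 403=1.11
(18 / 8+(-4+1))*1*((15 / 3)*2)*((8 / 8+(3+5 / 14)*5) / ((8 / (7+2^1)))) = -33615 / 224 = -150.07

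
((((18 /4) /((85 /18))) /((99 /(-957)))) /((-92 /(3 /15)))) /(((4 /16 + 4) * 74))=783 /12296950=0.00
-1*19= -19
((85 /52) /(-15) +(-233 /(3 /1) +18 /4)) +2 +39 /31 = -338605 /4836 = -70.02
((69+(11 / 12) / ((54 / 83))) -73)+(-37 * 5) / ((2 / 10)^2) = -2998679 / 648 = -4627.59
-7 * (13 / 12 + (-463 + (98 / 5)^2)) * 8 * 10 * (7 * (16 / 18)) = 36576736 / 135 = 270938.79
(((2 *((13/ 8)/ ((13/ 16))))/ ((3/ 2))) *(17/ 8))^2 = 289/ 9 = 32.11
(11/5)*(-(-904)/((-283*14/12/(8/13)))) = -477312/128765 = -3.71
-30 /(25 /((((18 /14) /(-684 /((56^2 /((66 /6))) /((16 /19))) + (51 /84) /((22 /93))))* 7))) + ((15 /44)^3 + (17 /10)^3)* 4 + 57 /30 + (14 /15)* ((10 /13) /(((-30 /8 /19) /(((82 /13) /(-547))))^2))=14376875062444996393 /7417818065085714000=1.94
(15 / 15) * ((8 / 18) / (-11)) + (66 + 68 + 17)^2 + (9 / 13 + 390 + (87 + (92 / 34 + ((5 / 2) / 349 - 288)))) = 351144138545 / 15271542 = 22993.36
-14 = -14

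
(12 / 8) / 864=0.00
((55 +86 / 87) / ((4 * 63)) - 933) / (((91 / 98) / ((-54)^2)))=-1104311934 / 377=-2929209.37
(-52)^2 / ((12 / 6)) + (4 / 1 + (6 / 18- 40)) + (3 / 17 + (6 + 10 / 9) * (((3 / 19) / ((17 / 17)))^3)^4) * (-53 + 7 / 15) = 147540015157809044321 / 112879060872374211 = 1307.06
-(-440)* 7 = 3080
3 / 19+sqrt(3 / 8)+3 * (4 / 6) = 2.77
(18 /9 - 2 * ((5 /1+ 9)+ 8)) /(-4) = 21 /2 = 10.50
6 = 6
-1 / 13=-0.08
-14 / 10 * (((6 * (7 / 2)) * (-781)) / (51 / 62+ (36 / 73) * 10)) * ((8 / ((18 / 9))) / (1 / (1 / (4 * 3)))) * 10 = 346410988 / 26043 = 13301.50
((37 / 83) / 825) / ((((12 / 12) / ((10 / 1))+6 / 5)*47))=0.00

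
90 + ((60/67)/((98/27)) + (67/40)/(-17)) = 201250439/2232440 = 90.15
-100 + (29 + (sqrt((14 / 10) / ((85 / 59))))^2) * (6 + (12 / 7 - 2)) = 42404 / 595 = 71.27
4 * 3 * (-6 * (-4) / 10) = 144 / 5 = 28.80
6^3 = 216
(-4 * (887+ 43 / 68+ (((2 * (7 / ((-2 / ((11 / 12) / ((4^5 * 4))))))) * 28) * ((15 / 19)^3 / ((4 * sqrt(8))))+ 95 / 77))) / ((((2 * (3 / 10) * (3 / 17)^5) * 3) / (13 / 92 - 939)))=167876436021333125 / 15492708 - 41314399983828125 * sqrt(2) / 2512319348736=10835812287.78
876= 876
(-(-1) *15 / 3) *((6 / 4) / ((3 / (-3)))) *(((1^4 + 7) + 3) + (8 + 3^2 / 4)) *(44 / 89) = -14025 / 178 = -78.79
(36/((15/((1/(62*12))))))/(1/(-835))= -167/62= -2.69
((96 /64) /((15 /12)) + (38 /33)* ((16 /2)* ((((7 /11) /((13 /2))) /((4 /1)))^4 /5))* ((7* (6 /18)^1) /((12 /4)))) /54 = 149032858463 /6706475756838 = 0.02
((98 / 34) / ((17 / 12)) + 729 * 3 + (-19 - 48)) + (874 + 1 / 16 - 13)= 13793841 / 4624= 2983.10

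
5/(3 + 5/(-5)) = 5/2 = 2.50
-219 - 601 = -820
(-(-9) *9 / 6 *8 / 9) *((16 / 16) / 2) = 6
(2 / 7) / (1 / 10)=20 / 7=2.86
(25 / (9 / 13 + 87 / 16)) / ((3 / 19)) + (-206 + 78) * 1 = -102.17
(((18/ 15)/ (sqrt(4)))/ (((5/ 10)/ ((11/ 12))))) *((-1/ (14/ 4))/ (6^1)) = -11/ 210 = -0.05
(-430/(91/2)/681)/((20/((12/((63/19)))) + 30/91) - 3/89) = -727130/305066889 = -0.00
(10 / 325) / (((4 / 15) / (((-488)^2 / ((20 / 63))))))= 5626152 / 65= 86556.18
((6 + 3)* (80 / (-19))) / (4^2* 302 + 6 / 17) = -1224 / 156085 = -0.01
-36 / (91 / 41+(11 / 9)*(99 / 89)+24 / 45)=-492615 / 56273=-8.75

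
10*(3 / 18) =5 / 3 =1.67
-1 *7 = -7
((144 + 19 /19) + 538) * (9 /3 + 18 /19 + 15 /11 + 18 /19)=893364 /209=4274.47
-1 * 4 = -4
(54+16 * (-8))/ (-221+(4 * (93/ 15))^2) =-1850/ 9851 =-0.19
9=9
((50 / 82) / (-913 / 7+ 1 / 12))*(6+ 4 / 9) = -40600 / 1346727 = -0.03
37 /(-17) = -37 /17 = -2.18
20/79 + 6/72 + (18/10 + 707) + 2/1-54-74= 2764067/4740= 583.14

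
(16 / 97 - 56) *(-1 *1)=5416 / 97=55.84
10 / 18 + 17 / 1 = 17.56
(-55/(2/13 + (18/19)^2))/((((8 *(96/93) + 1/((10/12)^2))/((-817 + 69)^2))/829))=-11597988812803250/4635493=-2501996834.60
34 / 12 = 17 / 6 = 2.83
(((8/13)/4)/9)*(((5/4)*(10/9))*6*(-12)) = -200/117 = -1.71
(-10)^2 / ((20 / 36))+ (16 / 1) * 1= 196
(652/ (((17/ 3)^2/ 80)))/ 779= 469440/ 225131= 2.09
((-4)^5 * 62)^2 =4030726144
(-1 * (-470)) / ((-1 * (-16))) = 235 / 8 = 29.38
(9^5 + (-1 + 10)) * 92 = 5433336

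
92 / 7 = 13.14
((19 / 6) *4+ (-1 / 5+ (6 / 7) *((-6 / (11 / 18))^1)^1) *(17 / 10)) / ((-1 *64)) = 22867 / 739200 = 0.03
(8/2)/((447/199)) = 796/447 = 1.78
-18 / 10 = -9 / 5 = -1.80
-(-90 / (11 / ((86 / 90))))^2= -7396 / 121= -61.12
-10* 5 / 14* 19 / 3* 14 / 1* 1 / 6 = -475 / 9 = -52.78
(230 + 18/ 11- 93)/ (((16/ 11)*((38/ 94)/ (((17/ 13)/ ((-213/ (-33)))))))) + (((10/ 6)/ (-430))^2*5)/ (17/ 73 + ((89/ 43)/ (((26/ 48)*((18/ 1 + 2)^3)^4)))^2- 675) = 486734498150557960110079999999999372234852884575/ 10189622767904134004735999999999986857948131184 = 47.77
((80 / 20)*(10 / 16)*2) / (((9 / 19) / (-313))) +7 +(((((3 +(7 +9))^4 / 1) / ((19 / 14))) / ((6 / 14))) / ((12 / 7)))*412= 53845950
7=7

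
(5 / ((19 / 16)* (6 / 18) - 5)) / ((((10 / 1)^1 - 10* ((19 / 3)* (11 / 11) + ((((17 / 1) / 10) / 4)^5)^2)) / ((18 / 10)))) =0.04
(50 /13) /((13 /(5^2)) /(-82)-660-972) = -0.00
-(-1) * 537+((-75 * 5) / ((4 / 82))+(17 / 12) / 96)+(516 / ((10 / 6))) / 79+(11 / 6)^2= -3250444069 / 455040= -7143.21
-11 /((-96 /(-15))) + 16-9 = 169 /32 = 5.28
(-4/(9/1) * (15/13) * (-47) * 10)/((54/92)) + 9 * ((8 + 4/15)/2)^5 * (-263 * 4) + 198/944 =-17740472060599837/1553175000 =-11422069.03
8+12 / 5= 52 / 5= 10.40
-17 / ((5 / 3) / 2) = -102 / 5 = -20.40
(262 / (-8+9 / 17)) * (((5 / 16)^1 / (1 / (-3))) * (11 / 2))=367455 / 2032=180.83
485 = 485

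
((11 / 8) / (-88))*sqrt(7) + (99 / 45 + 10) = 61 / 5- sqrt(7) / 64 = 12.16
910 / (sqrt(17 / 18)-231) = -3783780 / 960481-2730 * sqrt(34) / 960481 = -3.96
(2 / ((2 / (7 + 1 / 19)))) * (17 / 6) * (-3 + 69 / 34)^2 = 18.82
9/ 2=4.50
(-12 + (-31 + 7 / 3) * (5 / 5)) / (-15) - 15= -553 / 45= -12.29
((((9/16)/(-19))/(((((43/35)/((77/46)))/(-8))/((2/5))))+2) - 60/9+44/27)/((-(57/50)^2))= 3688433750/1648402893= 2.24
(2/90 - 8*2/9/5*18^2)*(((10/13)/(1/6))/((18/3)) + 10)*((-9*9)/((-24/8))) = -435372/13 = -33490.15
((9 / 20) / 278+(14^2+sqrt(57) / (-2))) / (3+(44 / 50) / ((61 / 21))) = 332379545 / 5601144 -1525 * sqrt(57) / 10074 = 58.20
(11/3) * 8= 88/3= 29.33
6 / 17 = 0.35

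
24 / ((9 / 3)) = 8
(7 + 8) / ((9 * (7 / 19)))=95 / 21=4.52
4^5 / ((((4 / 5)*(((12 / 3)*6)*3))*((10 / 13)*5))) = 208 / 45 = 4.62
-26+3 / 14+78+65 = 117.21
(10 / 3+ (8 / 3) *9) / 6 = 41 / 9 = 4.56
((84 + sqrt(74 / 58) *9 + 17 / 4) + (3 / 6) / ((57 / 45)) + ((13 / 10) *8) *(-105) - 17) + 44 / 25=-1935331 / 1900 + 9 *sqrt(1073) / 29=-1008.43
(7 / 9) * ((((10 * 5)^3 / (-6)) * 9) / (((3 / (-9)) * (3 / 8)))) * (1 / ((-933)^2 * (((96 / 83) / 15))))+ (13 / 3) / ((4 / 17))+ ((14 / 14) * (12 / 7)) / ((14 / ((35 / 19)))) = 50047471717 / 1389300444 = 36.02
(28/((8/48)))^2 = 28224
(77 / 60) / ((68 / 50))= 385 / 408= 0.94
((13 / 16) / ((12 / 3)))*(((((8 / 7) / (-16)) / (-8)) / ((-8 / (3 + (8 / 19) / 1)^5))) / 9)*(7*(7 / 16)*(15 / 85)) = -105586446875 / 16551909654528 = -0.01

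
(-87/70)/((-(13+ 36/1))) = 87/3430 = 0.03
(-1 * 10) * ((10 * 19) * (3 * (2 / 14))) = -5700 / 7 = -814.29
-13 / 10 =-1.30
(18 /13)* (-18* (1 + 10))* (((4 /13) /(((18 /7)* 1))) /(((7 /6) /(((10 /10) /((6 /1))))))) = -792 /169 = -4.69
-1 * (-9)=9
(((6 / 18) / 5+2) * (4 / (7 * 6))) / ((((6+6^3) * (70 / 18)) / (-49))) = -31 / 2775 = -0.01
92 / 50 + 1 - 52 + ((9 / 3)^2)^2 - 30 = 46 / 25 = 1.84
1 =1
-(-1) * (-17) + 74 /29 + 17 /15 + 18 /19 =-102218 /8265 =-12.37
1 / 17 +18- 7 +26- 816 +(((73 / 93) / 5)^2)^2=-619106062006153 / 794805260625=-778.94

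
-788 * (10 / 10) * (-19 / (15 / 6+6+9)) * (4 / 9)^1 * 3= 119776 / 105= 1140.72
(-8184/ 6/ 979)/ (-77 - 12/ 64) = 1984/ 109915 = 0.02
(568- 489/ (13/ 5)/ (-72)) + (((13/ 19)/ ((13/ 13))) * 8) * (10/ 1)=3707069/ 5928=625.35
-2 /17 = -0.12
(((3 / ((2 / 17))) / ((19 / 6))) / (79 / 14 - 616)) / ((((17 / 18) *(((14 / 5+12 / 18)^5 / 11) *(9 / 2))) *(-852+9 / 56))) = 245581875 / 3067304172843248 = 0.00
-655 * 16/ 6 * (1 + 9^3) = -3825200/ 3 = -1275066.67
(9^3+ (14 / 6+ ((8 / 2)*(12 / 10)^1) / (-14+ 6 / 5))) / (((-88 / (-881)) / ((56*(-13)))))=-1406439853 / 264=-5327423.69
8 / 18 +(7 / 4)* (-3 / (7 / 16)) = -104 / 9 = -11.56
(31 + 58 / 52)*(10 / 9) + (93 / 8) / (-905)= 30216119 / 847080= 35.67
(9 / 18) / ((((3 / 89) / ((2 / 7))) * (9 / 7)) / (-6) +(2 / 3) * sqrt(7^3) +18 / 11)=-111177198 / 20681465503 +322036176 * sqrt(7) / 20681465503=0.04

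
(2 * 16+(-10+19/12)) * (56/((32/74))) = 73297/24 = 3054.04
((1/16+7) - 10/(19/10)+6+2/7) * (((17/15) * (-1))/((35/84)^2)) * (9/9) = -175491/3325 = -52.78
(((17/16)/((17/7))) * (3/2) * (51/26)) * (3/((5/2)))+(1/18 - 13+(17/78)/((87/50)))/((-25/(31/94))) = 72881041/42525600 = 1.71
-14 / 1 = -14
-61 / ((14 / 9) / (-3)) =1647 / 14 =117.64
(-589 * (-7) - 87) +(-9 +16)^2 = 4085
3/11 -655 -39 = -7631/11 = -693.73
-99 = -99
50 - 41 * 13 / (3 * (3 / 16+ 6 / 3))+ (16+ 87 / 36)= -5377 / 420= -12.80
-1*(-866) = 866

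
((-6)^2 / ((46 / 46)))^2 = 1296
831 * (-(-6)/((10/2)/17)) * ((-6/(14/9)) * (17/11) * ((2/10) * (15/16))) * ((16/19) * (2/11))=-2901.07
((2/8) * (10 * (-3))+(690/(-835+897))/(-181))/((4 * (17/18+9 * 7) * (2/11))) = -8400645/51666088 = -0.16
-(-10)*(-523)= -5230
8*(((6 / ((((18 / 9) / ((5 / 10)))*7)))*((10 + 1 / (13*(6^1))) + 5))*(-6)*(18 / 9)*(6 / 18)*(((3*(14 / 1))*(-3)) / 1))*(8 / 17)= 1348992 / 221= 6104.04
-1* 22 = -22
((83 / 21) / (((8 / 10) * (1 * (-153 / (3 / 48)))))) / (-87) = 415 / 17889984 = 0.00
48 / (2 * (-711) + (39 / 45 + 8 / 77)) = -55440 / 1641289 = -0.03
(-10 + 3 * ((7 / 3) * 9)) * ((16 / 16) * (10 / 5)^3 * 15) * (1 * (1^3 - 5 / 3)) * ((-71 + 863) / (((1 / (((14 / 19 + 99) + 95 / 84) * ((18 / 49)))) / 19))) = -810900763200 / 343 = -2364142166.76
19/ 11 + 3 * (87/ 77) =5.12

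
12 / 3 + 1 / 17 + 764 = 768.06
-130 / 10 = -13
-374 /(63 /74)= -27676 /63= -439.30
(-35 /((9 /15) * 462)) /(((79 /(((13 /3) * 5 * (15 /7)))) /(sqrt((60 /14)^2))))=-0.32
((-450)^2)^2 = 41006250000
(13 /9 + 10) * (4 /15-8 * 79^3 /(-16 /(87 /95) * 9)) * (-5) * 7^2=-72163434301 /1026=-70334731.29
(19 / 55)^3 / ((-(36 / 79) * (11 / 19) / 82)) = -422109719 / 32942250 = -12.81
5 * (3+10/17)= 305/17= 17.94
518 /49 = 74 /7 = 10.57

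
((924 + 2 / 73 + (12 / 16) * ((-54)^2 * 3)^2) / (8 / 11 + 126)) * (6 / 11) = 12569844894 / 50881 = 247043.98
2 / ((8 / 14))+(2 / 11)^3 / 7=65235 / 18634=3.50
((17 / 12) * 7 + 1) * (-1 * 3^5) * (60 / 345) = -10611 / 23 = -461.35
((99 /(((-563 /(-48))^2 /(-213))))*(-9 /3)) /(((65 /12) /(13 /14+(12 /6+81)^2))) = 84355330853376 /144220895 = 584903.67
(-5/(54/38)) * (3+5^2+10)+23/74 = -266519/1998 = -133.39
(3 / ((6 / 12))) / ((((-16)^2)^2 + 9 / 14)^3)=16464 / 772390065283924697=0.00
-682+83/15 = -10147/15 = -676.47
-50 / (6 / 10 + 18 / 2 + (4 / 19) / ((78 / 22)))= -92625 / 17894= -5.18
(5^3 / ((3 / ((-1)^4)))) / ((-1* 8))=-5.21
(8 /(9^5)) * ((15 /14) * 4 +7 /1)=632 /413343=0.00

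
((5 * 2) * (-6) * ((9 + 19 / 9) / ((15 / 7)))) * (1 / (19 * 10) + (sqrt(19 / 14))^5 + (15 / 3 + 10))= -798280 / 171 - 18050 * sqrt(266) / 441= -5335.85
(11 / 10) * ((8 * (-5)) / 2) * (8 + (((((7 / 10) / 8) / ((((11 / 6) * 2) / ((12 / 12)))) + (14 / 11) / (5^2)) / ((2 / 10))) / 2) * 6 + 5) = -12427 / 40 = -310.68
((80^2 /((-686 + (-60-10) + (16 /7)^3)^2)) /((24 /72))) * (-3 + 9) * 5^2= 21176820000 /4070822809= 5.20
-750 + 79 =-671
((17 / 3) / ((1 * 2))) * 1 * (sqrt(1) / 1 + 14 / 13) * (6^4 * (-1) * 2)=-198288 / 13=-15252.92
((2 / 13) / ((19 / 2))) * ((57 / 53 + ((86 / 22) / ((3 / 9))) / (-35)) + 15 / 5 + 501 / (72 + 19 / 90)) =5664338508 / 32755187465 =0.17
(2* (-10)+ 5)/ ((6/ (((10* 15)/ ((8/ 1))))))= -375/ 8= -46.88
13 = 13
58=58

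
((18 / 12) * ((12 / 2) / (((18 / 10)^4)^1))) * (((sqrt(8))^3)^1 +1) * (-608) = -6080000 * sqrt(2) / 729 - 380000 / 729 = -12316.07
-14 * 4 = -56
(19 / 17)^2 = 361 / 289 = 1.25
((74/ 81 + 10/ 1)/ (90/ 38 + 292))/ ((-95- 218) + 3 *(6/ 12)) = -1976/ 16602327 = -0.00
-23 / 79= -0.29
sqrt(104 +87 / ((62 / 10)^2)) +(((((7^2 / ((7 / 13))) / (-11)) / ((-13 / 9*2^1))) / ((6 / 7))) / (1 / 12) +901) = sqrt(102119) / 31 +10352 / 11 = 951.40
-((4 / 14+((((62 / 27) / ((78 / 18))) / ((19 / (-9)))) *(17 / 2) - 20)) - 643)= 1149522 / 1729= 664.85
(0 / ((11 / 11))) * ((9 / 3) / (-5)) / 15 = 0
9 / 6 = 3 / 2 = 1.50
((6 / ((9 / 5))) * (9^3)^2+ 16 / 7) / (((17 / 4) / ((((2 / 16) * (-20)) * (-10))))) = 1240030600 / 119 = 10420425.21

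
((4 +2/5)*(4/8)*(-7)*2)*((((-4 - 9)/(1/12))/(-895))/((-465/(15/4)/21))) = 0.91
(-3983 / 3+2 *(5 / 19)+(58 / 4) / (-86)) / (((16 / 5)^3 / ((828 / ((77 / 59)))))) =-945994045125 / 36810752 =-25698.85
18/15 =6/5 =1.20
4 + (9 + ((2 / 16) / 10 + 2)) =1201 / 80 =15.01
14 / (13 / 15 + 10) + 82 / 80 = 15083 / 6520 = 2.31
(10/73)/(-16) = -0.01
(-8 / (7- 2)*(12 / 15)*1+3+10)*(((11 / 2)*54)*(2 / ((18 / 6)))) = 58014 / 25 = 2320.56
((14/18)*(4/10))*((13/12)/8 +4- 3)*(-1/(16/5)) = -763/6912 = -0.11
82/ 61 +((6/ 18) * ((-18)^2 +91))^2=10506463/ 549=19137.46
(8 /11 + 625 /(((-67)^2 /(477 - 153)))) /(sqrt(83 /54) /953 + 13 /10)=7215335533369080 /204634156515943 - 323554745400 * sqrt(498) /204634156515943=35.22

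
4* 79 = 316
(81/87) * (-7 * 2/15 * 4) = -504/145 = -3.48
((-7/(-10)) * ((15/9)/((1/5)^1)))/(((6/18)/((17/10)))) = 119/4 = 29.75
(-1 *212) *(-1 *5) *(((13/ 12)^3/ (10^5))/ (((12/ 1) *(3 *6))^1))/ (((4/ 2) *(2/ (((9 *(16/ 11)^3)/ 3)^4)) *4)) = 500110286913536/ 17653659619055625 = 0.03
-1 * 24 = -24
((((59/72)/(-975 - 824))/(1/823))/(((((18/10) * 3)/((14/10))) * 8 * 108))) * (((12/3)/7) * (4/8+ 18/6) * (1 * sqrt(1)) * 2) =-48557/107915328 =-0.00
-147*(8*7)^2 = -460992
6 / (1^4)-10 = -4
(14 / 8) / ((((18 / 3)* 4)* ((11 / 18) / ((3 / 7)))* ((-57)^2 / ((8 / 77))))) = 1 / 611534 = 0.00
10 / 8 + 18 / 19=167 / 76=2.20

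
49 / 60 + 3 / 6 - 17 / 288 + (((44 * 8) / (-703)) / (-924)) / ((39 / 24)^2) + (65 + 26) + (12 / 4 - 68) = 32643300659 / 1197574560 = 27.26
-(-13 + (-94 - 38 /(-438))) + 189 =64805 /219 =295.91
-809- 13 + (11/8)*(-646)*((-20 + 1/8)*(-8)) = -568215/4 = -142053.75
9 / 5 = 1.80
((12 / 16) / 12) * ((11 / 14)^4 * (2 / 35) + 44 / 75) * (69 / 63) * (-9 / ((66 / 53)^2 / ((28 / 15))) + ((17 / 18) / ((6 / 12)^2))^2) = 2161441857413 / 15094837296000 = 0.14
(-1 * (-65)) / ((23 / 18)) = 1170 / 23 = 50.87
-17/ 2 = -8.50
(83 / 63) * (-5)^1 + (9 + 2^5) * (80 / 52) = 46265 / 819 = 56.49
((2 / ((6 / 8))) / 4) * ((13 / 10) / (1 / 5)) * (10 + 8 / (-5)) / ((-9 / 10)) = -364 / 9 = -40.44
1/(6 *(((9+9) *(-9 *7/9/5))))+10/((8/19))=23.74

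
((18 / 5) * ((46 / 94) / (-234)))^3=-12167 / 28512391375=-0.00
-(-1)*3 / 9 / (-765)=-1 / 2295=-0.00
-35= -35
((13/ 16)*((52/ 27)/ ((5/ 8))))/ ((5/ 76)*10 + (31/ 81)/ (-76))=77064/ 20095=3.83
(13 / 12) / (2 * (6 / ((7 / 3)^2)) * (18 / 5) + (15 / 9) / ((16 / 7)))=12740 / 101887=0.13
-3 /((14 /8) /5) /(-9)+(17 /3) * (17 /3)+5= 2398 /63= 38.06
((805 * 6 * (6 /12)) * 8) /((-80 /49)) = -11833.50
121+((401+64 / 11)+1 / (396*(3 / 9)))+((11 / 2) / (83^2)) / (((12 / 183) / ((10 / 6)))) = 527.85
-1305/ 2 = -652.50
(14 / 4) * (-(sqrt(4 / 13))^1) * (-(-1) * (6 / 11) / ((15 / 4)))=-56 * sqrt(13) / 715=-0.28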